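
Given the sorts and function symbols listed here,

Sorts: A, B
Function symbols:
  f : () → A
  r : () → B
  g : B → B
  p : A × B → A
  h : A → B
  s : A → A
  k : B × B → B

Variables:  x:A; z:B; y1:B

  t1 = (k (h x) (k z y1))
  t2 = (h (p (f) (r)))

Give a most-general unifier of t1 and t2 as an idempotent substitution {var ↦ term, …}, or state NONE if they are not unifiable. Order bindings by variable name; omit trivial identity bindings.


NONE (not unifiable)

head clash or occurs-check failure — not unifiable


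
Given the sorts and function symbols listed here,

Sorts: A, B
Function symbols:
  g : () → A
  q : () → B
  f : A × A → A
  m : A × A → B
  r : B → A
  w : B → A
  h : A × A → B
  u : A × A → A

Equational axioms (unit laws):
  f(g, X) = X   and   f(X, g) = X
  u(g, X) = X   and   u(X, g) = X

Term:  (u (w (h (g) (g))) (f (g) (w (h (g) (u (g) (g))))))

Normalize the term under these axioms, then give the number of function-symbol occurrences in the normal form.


size = 9

1. (u (w (h (g) (g))) (f (g) (w (h (g) (u (g) (g))))))  →  (u (w (h (g) (g))) (w (h (g) (u (g) (g)))))
2. (u (w (h (g) (g))) (w (h (g) (u (g) (g)))))  →  (u (w (h (g) (g))) (w (h (g) (g))))
normal form: (u (w (h (g) (g))) (w (h (g) (g))))


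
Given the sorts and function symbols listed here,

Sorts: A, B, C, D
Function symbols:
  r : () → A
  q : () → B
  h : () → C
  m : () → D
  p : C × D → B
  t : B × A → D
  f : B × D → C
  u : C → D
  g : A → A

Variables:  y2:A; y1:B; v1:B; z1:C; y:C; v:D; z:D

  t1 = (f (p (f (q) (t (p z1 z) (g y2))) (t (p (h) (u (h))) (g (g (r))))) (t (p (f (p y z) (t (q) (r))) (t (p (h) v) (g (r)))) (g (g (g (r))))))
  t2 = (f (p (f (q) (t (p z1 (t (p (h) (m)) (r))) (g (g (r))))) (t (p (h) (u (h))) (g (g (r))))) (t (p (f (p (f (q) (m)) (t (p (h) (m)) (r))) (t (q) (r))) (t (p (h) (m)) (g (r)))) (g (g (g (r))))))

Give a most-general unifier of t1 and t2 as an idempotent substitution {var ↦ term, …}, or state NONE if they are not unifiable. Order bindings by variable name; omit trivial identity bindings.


{v ↦ (m), y ↦ (f (q) (m)), y2 ↦ (g (r)), z ↦ (t (p (h) (m)) (r))}


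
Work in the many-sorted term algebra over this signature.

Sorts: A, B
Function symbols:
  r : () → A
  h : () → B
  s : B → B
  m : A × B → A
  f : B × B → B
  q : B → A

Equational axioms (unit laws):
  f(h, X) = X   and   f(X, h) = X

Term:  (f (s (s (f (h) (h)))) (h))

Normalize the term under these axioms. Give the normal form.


normal form = (s (s (h)))

1. (f (s (s (f (h) (h)))) (h))  →  (s (s (f (h) (h))))
2. (s (s (f (h) (h))))  →  (s (s (h)))


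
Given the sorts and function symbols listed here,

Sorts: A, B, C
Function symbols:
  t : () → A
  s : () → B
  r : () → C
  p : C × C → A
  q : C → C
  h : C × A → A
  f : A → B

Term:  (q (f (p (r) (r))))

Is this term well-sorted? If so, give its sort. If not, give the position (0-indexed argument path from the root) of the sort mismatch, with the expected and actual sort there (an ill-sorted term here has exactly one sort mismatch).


      (r) : C
      (r) : C
    (p (r) (r)) : A
  (f (p (r) (r))) : B
(q (f (p (r) (r)))) : ✗ arg 0 at [0] has sort B, expected C

ill-sorted at position [0]: expected C, got B


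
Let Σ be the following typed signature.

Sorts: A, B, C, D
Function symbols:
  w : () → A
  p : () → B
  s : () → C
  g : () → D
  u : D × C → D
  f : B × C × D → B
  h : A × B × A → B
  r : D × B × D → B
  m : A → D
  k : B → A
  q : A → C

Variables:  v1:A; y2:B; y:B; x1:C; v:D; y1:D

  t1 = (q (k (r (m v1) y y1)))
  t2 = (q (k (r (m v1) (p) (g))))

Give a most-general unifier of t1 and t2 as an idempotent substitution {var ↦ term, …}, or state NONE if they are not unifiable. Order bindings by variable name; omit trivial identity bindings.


{y ↦ (p), y1 ↦ (g)}


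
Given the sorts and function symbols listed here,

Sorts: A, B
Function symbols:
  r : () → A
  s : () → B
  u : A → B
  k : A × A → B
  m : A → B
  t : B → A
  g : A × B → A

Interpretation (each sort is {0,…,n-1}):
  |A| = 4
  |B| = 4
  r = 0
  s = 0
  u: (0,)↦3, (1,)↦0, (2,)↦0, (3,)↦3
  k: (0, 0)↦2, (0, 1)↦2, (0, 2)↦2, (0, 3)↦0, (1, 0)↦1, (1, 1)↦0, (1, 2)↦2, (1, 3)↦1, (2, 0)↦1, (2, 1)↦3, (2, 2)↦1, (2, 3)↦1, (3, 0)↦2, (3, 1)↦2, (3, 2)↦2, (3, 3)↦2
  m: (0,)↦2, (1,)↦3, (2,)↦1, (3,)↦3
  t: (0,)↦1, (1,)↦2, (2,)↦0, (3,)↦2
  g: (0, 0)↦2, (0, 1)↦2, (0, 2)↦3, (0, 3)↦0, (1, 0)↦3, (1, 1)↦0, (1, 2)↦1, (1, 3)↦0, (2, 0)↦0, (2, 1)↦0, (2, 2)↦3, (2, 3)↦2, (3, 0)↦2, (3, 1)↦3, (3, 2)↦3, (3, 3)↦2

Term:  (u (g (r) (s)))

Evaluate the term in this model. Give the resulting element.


value = 0

  r = 0
  s = 0
  (g (r) (s)) = g(0, 0) = 2
  (u (g (r) (s))) = u(2,) = 0


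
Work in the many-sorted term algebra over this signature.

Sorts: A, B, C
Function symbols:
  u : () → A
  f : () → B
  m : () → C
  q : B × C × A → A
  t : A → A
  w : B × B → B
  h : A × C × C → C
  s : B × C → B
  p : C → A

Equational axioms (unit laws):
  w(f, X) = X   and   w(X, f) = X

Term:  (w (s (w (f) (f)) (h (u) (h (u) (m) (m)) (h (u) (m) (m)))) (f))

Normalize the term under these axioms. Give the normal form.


normal form = (s (f) (h (u) (h (u) (m) (m)) (h (u) (m) (m))))

1. (w (s (w (f) (f)) (h (u) (h (u) (m) (m)) (h (u) (m) (m)))) (f))  →  (s (w (f) (f)) (h (u) (h (u) (m) (m)) (h (u) (m) (m))))
2. (s (w (f) (f)) (h (u) (h (u) (m) (m)) (h (u) (m) (m))))  →  (s (f) (h (u) (h (u) (m) (m)) (h (u) (m) (m))))


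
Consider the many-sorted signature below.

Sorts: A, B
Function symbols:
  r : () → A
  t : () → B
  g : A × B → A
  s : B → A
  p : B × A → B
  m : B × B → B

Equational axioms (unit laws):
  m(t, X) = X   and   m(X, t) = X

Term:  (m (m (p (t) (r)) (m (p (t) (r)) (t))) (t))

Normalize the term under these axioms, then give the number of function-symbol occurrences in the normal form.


size = 7

1. (m (m (p (t) (r)) (m (p (t) (r)) (t))) (t))  →  (m (p (t) (r)) (m (p (t) (r)) (t)))
2. (m (p (t) (r)) (m (p (t) (r)) (t)))  →  (m (p (t) (r)) (p (t) (r)))
normal form: (m (p (t) (r)) (p (t) (r)))


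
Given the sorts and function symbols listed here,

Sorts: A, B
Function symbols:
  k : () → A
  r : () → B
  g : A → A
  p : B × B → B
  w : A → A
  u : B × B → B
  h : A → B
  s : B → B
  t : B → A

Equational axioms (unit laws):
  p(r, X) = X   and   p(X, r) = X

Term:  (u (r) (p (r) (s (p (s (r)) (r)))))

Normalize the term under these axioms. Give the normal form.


1. (u (r) (p (r) (s (p (s (r)) (r)))))  →  (u (r) (s (p (s (r)) (r))))
2. (u (r) (s (p (s (r)) (r))))  →  (u (r) (s (s (r))))

normal form = (u (r) (s (s (r))))


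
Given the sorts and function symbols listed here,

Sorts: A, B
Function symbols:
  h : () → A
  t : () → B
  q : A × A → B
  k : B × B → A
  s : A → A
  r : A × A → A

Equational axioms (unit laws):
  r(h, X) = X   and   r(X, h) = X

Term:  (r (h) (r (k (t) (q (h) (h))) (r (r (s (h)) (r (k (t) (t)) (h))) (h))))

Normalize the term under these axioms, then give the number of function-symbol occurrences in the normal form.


size = 12

1. (r (h) (r (k (t) (q (h) (h))) (r (r (s (h)) (r (k (t) (t)) (h))) (h))))  →  (r (k (t) (q (h) (h))) (r (r (s (h)) (r (k (t) (t)) (h))) (h)))
2. (r (k (t) (q (h) (h))) (r (r (s (h)) (r (k (t) (t)) (h))) (h)))  →  (r (k (t) (q (h) (h))) (r (s (h)) (r (k (t) (t)) (h))))
3. (r (k (t) (q (h) (h))) (r (s (h)) (r (k (t) (t)) (h))))  →  (r (k (t) (q (h) (h))) (r (s (h)) (k (t) (t))))
normal form: (r (k (t) (q (h) (h))) (r (s (h)) (k (t) (t))))


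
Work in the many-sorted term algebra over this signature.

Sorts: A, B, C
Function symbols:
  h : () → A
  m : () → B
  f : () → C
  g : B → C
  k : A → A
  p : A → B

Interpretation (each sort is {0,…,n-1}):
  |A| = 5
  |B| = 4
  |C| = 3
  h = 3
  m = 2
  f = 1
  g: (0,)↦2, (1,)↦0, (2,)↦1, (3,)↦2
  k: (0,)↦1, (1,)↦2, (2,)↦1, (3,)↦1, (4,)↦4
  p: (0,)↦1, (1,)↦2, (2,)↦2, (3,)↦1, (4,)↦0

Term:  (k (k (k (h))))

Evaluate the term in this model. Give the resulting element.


  h = 3
  (k (h)) = k(3,) = 1
  (k (k (h))) = k(1,) = 2
  (k (k (k (h)))) = k(2,) = 1

value = 1


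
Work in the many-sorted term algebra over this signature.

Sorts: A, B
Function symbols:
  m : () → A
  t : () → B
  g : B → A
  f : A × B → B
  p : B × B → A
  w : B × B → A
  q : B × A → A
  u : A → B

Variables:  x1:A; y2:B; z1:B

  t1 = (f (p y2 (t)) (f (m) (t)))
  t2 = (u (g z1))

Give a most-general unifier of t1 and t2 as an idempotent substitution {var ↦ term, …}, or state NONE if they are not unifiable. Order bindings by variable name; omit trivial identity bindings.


NONE (not unifiable)

head clash or occurs-check failure — not unifiable


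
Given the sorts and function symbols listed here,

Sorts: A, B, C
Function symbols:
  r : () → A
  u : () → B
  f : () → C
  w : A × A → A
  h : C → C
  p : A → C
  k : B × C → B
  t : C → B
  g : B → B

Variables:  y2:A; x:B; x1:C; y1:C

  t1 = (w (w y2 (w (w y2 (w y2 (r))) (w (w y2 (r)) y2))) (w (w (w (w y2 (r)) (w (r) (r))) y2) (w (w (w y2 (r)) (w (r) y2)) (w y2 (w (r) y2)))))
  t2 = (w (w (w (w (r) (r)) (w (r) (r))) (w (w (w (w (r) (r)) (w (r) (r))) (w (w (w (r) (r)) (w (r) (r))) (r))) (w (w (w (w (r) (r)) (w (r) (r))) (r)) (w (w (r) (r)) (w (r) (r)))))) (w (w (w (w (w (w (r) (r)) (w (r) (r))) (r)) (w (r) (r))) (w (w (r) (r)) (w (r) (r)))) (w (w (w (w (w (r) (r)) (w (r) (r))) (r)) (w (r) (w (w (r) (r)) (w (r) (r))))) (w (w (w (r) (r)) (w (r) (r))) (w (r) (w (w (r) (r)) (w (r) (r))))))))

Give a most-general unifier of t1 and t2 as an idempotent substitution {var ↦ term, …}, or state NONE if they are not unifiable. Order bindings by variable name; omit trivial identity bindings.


{y2 ↦ (w (w (r) (r)) (w (r) (r)))}


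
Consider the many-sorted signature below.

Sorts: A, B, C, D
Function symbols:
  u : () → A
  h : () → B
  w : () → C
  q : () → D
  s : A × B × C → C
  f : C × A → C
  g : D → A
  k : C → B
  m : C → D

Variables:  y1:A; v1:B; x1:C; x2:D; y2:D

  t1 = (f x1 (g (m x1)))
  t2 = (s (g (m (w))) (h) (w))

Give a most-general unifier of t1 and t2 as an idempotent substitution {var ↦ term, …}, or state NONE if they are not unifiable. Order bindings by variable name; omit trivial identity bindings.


head clash or occurs-check failure — not unifiable

NONE (not unifiable)


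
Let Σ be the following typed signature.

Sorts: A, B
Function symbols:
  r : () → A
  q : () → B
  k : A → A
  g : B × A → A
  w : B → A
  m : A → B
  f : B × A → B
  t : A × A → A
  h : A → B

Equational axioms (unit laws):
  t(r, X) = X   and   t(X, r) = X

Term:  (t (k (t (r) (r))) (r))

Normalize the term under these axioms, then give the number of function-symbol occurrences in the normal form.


1. (t (k (t (r) (r))) (r))  →  (k (t (r) (r)))
2. (k (t (r) (r)))  →  (k (r))
normal form: (k (r))

size = 2


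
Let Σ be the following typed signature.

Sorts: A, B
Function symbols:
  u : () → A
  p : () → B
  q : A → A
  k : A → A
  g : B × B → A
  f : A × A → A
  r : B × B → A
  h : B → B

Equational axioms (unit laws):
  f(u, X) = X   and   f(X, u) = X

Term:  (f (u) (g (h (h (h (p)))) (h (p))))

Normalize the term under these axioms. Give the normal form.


normal form = (g (h (h (h (p)))) (h (p)))

1. (f (u) (g (h (h (h (p)))) (h (p))))  →  (g (h (h (h (p)))) (h (p)))


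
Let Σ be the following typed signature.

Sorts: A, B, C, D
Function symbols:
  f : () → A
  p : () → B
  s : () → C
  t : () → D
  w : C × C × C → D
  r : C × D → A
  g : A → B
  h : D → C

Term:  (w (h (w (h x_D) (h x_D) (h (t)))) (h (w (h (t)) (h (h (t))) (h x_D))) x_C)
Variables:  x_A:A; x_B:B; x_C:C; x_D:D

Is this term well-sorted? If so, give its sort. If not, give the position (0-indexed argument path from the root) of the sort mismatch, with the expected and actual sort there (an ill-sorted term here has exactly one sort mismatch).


ill-sorted at position [1, 0, 1, 0]: expected D, got C

        x_D : D
      (h x_D) : C
        x_D : D
      (h x_D) : C
        (t) : D
      (h (t)) : C
    (w (h x_D) (h x_D) (h (t))) : D
  (h (w (h x_D) (h x_D) (h (t)))) : C
        (t) : D
      (h (t)) : C
          (t) : D
        (h (t)) : C
      (h (h (t))) : ✗ arg 0 at [1, 0, 1, 0] has sort C, expected D
        x_D : D
      (h x_D) : C
  x_C : C


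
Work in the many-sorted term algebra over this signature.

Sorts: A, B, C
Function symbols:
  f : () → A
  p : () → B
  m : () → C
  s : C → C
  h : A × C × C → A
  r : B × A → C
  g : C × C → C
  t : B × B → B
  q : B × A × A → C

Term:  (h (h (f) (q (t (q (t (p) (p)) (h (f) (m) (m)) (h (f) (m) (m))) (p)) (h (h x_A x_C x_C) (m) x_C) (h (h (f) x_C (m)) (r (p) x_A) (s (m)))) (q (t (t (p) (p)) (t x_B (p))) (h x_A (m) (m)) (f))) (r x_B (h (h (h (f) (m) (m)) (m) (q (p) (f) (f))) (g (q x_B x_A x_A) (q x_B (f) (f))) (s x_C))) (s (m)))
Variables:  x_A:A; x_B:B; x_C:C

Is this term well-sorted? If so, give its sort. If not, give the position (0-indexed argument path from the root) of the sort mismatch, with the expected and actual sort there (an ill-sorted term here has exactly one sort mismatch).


    (f) : A
            (p) : B
            (p) : B
          (t (p) (p)) : B
            (f) : A
            (m) : C
            (m) : C
          (h (f) (m) (m)) : A
            (f) : A
            (m) : C
            (m) : C
          (h (f) (m) (m)) : A
        (q (t (p) (p)) (h (f) (m) (m)) (h (f) (m) (m))) : C
        (p) : B
      (t (q (t (p) (p)) (h (f) (m) (m)) (h (f) (m) (m))) (p)) : ✗ arg 0 at [0, 1, 0, 0] has sort C, expected B
          x_A : A
          x_C : C
          x_C : C
        (h x_A x_C x_C) : A
        (m) : C
        x_C : C
      (h (h x_A x_C x_C) (m) x_C) : A
          (f) : A
          x_C : C
          (m) : C
        (h (f) x_C (m)) : A
          (p) : B
          x_A : A
        (r (p) x_A) : C
          (m) : C
        (s (m)) : C
      (h (h (f) x_C (m)) (r (p) x_A) (s (m))) : A
          (p) : B
          (p) : B
        (t (p) (p)) : B
          x_B : B
          (p) : B
        (t x_B (p)) : B
      (t (t (p) (p)) (t x_B (p))) : B
        x_A : A
        (m) : C
        (m) : C
      (h x_A (m) (m)) : A
      (f) : A
    (q (t (t (p) (p)) (t x_B (p))) (h x_A (m) (m)) (f)) : C
    x_B : B
          (f) : A
          (m) : C
          (m) : C
        (h (f) (m) (m)) : A
        (m) : C
          (p) : B
          (f) : A
          (f) : A
        (q (p) (f) (f)) : C
      (h (h (f) (m) (m)) (m) (q (p) (f) (f))) : A
          x_B : B
          x_A : A
          x_A : A
        (q x_B x_A x_A) : C
          x_B : B
          (f) : A
          (f) : A
        (q x_B (f) (f)) : C
      (g (q x_B x_A x_A) (q x_B (f) (f))) : C
        x_C : C
      (s x_C) : C
    (h (h (h (f) (m) (m)) (m) (q (p) (f) (f))) (g (q x_B x_A x_A) (q x_B (f) (f))) (s x_C)) : A
  (r x_B (h (h (h (f) (m) (m)) (m) (q (p) (f) (f))) (g (q x_B x_A x_A) (q x_B (f) (f))) (s x_C))) : C
    (m) : C
  (s (m)) : C

ill-sorted at position [0, 1, 0, 0]: expected B, got C


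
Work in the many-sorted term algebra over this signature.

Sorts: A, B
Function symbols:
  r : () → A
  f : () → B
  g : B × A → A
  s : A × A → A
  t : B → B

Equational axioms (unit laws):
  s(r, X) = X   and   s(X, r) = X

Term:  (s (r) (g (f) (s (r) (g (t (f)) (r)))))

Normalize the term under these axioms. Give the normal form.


normal form = (g (f) (g (t (f)) (r)))

1. (s (r) (g (f) (s (r) (g (t (f)) (r)))))  →  (g (f) (s (r) (g (t (f)) (r))))
2. (g (f) (s (r) (g (t (f)) (r))))  →  (g (f) (g (t (f)) (r)))


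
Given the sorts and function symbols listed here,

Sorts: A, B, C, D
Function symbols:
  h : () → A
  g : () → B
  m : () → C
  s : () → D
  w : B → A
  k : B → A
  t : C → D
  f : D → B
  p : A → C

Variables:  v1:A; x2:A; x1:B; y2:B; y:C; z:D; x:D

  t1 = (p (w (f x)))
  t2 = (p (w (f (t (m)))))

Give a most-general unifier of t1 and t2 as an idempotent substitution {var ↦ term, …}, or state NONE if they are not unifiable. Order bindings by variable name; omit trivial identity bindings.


{x ↦ (t (m))}


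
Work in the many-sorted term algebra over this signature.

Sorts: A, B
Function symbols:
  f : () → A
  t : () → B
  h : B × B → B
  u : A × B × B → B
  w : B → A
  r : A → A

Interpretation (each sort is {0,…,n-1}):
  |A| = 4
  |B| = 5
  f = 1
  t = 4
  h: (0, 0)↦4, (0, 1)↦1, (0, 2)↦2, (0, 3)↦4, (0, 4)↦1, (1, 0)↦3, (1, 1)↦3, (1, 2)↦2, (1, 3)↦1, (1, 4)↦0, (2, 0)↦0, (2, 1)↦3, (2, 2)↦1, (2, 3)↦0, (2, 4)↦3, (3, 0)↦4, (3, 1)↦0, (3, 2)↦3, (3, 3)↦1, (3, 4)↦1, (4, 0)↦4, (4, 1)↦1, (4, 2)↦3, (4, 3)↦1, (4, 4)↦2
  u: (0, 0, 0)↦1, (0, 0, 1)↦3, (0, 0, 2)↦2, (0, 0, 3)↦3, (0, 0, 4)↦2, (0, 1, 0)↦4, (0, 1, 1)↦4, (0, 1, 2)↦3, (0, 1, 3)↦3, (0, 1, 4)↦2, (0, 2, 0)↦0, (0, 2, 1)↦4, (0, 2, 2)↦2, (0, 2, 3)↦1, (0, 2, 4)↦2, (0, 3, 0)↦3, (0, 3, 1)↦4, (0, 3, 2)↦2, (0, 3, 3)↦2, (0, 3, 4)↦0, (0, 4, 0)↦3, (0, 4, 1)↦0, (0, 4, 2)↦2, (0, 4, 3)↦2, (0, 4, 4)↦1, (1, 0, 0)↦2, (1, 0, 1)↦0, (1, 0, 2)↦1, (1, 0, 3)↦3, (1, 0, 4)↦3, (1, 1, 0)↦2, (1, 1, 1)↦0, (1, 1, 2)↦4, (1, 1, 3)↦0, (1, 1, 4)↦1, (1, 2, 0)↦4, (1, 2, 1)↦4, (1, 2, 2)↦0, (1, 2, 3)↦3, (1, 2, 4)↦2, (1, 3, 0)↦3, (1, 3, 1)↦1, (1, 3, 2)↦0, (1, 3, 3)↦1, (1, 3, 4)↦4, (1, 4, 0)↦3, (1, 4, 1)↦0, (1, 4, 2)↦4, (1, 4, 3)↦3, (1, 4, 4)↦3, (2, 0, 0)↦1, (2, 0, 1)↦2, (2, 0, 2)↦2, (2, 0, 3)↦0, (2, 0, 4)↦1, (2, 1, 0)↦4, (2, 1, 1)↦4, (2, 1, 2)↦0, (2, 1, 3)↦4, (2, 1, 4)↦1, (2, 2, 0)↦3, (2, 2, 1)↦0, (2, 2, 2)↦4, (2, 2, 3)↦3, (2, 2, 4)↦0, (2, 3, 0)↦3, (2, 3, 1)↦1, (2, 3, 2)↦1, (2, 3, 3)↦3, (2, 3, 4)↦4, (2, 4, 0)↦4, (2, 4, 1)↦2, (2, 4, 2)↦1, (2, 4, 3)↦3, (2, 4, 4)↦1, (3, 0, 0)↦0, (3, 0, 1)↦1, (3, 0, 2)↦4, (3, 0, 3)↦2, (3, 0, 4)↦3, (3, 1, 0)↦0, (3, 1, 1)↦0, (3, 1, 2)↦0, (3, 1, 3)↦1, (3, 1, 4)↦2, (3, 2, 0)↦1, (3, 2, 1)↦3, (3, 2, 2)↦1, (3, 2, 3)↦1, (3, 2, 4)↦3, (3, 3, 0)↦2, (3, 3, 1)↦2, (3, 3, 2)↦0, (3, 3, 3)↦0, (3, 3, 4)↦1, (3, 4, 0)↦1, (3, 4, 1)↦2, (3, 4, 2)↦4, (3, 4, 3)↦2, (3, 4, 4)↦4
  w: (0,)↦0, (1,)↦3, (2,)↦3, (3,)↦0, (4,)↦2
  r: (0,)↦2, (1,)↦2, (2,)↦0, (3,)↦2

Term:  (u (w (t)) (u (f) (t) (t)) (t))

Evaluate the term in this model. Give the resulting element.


  t = 4
  (w (t)) = w(4,) = 2
  f = 1
  t = 4
  t = 4
  (u (f) (t) (t)) = u(1, 4, 4) = 3
  t = 4
  (u (w (t)) (u (f) (t) (t)) (t)) = u(2, 3, 4) = 4

value = 4


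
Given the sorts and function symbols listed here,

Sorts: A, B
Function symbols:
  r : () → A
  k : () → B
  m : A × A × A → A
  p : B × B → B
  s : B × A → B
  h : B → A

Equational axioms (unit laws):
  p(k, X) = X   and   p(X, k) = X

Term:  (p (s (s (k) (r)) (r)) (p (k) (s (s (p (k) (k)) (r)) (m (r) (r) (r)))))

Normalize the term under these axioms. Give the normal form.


normal form = (p (s (s (k) (r)) (r)) (s (s (k) (r)) (m (r) (r) (r))))

1. (p (s (s (k) (r)) (r)) (p (k) (s (s (p (k) (k)) (r)) (m (r) (r) (r)))))  →  (p (s (s (k) (r)) (r)) (s (s (p (k) (k)) (r)) (m (r) (r) (r))))
2. (p (s (s (k) (r)) (r)) (s (s (p (k) (k)) (r)) (m (r) (r) (r))))  →  (p (s (s (k) (r)) (r)) (s (s (k) (r)) (m (r) (r) (r))))


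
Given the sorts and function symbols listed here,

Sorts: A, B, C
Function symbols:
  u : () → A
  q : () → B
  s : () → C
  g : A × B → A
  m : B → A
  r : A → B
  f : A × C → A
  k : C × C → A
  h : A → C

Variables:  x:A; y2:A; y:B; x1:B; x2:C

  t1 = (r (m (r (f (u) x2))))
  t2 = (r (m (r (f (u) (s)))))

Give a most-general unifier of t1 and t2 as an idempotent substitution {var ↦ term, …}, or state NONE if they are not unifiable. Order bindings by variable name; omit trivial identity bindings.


{x2 ↦ (s)}


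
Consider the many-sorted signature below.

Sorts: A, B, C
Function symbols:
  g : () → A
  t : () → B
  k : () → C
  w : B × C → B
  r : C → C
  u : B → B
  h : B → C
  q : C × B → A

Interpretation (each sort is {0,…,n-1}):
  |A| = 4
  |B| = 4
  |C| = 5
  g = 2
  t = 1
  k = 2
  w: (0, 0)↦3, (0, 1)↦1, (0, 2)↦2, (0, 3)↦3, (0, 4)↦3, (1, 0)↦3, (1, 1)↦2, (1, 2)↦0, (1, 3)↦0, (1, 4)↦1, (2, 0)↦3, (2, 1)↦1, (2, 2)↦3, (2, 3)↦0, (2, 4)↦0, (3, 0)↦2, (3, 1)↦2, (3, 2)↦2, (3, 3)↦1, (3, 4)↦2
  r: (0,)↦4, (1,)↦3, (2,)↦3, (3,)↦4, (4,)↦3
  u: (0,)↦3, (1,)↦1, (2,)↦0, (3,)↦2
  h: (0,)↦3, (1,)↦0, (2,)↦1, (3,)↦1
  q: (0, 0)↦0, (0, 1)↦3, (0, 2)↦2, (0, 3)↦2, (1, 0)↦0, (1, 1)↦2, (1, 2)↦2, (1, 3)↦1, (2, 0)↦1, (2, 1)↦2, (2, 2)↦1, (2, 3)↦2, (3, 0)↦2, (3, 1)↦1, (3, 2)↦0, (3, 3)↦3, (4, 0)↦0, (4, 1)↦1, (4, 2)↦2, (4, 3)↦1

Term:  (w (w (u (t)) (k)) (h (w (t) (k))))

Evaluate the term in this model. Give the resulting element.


  t = 1
  (u (t)) = u(1,) = 1
  k = 2
  (w (u (t)) (k)) = w(1, 2) = 0
  t = 1
  k = 2
  (w (t) (k)) = w(1, 2) = 0
  (h (w (t) (k))) = h(0,) = 3
  (w (w (u (t)) (k)) (h (w (t) (k)))) = w(0, 3) = 3

value = 3


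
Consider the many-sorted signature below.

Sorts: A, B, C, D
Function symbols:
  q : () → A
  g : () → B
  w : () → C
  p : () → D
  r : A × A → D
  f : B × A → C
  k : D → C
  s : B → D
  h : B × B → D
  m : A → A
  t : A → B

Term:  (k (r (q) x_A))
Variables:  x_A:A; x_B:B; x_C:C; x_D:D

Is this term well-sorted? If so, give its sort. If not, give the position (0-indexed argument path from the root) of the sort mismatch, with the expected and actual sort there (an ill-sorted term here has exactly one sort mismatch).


well-sorted; sort = C

    (q) : A
    x_A : A
  (r (q) x_A) : D
(k (r (q) x_A)) : C


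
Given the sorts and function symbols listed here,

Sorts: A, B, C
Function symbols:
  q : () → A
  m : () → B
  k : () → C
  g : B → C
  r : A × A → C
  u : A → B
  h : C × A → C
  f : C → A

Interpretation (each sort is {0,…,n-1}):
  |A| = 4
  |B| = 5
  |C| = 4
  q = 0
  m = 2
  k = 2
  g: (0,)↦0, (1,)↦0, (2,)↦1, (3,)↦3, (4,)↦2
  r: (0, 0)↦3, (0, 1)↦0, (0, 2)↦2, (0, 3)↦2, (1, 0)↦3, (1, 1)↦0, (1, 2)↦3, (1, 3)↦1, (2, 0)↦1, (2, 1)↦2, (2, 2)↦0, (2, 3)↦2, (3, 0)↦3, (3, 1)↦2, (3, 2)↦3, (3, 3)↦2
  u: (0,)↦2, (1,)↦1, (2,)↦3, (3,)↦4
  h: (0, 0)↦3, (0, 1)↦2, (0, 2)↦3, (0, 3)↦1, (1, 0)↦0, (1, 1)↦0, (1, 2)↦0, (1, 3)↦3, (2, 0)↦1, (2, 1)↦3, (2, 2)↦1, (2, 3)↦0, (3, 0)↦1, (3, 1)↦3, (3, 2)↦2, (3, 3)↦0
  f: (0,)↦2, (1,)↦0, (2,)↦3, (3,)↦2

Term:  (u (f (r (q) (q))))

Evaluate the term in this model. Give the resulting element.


value = 3

  q = 0
  q = 0
  (r (q) (q)) = r(0, 0) = 3
  (f (r (q) (q))) = f(3,) = 2
  (u (f (r (q) (q)))) = u(2,) = 3


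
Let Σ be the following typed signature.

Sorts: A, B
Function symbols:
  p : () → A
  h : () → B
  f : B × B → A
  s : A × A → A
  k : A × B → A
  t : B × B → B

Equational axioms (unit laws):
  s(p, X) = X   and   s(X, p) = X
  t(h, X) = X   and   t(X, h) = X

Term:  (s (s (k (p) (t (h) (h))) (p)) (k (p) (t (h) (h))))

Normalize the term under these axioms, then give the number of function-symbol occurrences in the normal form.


size = 7

1. (s (s (k (p) (t (h) (h))) (p)) (k (p) (t (h) (h))))  →  (s (k (p) (t (h) (h))) (k (p) (t (h) (h))))
2. (s (k (p) (t (h) (h))) (k (p) (t (h) (h))))  →  (s (k (p) (h)) (k (p) (t (h) (h))))
3. (s (k (p) (h)) (k (p) (t (h) (h))))  →  (s (k (p) (h)) (k (p) (h)))
normal form: (s (k (p) (h)) (k (p) (h)))


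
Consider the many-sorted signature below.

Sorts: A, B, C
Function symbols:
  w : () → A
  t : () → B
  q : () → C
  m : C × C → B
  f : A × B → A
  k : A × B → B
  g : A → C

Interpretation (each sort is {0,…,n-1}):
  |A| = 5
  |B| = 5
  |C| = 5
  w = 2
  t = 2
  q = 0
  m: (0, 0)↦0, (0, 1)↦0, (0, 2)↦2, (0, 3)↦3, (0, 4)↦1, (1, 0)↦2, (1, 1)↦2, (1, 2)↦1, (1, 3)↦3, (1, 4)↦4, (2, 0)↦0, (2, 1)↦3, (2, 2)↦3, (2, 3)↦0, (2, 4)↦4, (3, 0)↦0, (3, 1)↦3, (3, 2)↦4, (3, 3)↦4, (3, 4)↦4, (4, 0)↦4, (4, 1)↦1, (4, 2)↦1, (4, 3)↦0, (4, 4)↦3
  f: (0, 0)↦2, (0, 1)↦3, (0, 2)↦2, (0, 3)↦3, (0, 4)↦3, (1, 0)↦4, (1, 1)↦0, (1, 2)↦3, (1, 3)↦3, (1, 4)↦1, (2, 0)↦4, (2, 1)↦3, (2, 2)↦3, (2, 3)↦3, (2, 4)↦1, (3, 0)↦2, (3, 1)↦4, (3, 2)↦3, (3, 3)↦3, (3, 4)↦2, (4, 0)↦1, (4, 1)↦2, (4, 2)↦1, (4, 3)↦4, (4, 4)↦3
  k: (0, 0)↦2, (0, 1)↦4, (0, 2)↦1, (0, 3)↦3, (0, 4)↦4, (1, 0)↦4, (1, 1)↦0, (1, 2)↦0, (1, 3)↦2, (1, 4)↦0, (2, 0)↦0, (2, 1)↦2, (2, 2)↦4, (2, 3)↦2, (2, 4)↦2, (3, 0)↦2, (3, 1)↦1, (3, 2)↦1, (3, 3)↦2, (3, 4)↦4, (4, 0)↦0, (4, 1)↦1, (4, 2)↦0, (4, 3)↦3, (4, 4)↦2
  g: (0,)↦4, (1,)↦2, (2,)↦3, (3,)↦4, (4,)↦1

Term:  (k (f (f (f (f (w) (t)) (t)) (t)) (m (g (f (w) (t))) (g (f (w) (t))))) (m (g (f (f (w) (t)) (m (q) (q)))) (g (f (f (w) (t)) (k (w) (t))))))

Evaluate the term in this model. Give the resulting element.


value = 4

  w = 2
  t = 2
  (f (w) (t)) = f(2, 2) = 3
  t = 2
  (f (f (w) (t)) (t)) = f(3, 2) = 3
  t = 2
  (f (f (f (w) (t)) (t)) (t)) = f(3, 2) = 3
  w = 2
  t = 2
  (f (w) (t)) = f(2, 2) = 3
  (g (f (w) (t))) = g(3,) = 4
  w = 2
  t = 2
  (f (w) (t)) = f(2, 2) = 3
  (g (f (w) (t))) = g(3,) = 4
  (m (g (f (w) (t))) (g (f (w) (t)))) = m(4, 4) = 3
  (f (f (f (f (w) (t)) (t)) (t)) (m (g (f (w) (t))) (g (f (w) (t))))) = f(3, 3) = 3
  w = 2
  t = 2
  (f (w) (t)) = f(2, 2) = 3
  q = 0
  q = 0
  (m (q) (q)) = m(0, 0) = 0
  (f (f (w) (t)) (m (q) (q))) = f(3, 0) = 2
  (g (f (f (w) (t)) (m (q) (q)))) = g(2,) = 3
  w = 2
  t = 2
  (f (w) (t)) = f(2, 2) = 3
  w = 2
  t = 2
  (k (w) (t)) = k(2, 2) = 4
  (f (f (w) (t)) (k (w) (t))) = f(3, 4) = 2
  (g (f (f (w) (t)) (k (w) (t)))) = g(2,) = 3
  (m (g (f (f (w) (t)) (m (q) (q)))) (g (f (f (w) (t)) (k (w) (t))))) = m(3, 3) = 4
  (k (f (f (f (f (w) (t)) (t)) (t)) (m (g (f (w) (t))) (g (f (w) (t))))) (m (g (f (f (w) (t)) (m (q) (q)))) (g (f (f (w) (t)) (k (w) (t)))))) = k(3, 4) = 4


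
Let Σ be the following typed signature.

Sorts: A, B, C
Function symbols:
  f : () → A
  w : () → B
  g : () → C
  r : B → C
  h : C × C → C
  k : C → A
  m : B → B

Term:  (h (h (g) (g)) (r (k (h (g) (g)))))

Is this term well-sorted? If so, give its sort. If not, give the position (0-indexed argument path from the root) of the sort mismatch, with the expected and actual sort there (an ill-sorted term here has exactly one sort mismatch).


    (g) : C
    (g) : C
  (h (g) (g)) : C
        (g) : C
        (g) : C
      (h (g) (g)) : C
    (k (h (g) (g))) : A
  (r (k (h (g) (g)))) : ✗ arg 0 at [1, 0] has sort A, expected B

ill-sorted at position [1, 0]: expected B, got A


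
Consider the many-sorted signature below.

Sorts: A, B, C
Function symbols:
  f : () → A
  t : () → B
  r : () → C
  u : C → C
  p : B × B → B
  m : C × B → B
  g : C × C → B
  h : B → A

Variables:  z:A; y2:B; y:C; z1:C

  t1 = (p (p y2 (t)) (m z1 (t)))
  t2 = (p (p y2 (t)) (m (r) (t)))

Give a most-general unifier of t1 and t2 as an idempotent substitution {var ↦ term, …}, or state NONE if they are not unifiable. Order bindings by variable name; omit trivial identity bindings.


{z1 ↦ (r)}


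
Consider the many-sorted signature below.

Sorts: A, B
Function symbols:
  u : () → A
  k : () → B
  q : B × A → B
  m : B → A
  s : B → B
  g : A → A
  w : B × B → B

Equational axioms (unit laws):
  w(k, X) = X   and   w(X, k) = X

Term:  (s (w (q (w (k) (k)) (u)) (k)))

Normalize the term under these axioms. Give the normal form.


1. (s (w (q (w (k) (k)) (u)) (k)))  →  (s (q (w (k) (k)) (u)))
2. (s (q (w (k) (k)) (u)))  →  (s (q (k) (u)))

normal form = (s (q (k) (u)))


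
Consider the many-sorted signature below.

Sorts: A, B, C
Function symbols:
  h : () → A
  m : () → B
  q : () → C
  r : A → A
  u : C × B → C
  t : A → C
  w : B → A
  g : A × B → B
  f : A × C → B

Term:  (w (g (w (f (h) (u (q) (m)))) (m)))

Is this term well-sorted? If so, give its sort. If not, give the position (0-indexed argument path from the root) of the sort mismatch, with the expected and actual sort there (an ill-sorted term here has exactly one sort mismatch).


        (h) : A
          (q) : C
          (m) : B
        (u (q) (m)) : C
      (f (h) (u (q) (m))) : B
    (w (f (h) (u (q) (m)))) : A
    (m) : B
  (g (w (f (h) (u (q) (m)))) (m)) : B
(w (g (w (f (h) (u (q) (m)))) (m))) : A

well-sorted; sort = A


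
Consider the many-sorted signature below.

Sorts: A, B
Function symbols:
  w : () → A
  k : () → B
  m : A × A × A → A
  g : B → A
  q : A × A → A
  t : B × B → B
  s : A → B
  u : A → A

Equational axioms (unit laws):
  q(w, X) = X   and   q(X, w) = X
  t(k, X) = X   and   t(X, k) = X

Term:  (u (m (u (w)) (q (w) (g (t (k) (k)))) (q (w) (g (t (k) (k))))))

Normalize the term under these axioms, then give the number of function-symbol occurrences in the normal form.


size = 8

1. (u (m (u (w)) (q (w) (g (t (k) (k)))) (q (w) (g (t (k) (k))))))  →  (u (m (u (w)) (g (t (k) (k))) (q (w) (g (t (k) (k))))))
2. (u (m (u (w)) (g (t (k) (k))) (q (w) (g (t (k) (k))))))  →  (u (m (u (w)) (g (k)) (q (w) (g (t (k) (k))))))
3. (u (m (u (w)) (g (k)) (q (w) (g (t (k) (k))))))  →  (u (m (u (w)) (g (k)) (g (t (k) (k)))))
4. (u (m (u (w)) (g (k)) (g (t (k) (k)))))  →  (u (m (u (w)) (g (k)) (g (k))))
normal form: (u (m (u (w)) (g (k)) (g (k))))


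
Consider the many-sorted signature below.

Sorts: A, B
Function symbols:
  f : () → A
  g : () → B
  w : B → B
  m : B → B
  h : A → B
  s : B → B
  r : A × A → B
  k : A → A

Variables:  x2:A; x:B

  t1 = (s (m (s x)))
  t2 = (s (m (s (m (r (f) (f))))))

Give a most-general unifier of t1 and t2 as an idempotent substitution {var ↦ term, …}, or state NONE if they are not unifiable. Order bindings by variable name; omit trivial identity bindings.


{x ↦ (m (r (f) (f)))}


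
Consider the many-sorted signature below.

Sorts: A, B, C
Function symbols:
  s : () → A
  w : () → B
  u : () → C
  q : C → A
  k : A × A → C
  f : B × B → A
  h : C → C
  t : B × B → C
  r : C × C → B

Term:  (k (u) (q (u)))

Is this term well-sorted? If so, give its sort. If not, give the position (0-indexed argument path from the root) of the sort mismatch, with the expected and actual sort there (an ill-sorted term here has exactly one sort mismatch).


ill-sorted at position [0]: expected A, got C

  (u) : C
    (u) : C
  (q (u)) : A
(k (u) (q (u))) : ✗ arg 0 at [0] has sort C, expected A


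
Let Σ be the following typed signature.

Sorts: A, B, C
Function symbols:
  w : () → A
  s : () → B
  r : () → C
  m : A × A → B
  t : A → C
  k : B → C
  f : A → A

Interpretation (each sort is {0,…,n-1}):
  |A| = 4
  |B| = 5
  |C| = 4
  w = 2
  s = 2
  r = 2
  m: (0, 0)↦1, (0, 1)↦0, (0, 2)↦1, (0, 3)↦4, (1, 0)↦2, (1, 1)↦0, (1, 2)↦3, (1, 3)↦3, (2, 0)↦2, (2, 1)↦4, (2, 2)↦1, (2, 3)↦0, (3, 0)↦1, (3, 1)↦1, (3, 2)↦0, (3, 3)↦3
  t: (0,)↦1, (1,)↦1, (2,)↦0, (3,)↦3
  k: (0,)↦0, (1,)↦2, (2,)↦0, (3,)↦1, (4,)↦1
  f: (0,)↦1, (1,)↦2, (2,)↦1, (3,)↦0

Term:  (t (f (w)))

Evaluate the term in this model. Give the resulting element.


  w = 2
  (f (w)) = f(2,) = 1
  (t (f (w))) = t(1,) = 1

value = 1


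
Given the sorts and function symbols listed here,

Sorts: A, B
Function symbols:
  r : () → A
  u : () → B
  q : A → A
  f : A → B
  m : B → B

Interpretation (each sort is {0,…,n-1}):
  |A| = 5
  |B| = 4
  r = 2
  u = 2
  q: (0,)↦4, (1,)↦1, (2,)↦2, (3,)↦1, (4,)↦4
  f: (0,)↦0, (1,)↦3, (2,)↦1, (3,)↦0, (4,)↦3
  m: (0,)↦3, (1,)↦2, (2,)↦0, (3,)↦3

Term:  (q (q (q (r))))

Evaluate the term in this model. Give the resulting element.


value = 2

  r = 2
  (q (r)) = q(2,) = 2
  (q (q (r))) = q(2,) = 2
  (q (q (q (r)))) = q(2,) = 2


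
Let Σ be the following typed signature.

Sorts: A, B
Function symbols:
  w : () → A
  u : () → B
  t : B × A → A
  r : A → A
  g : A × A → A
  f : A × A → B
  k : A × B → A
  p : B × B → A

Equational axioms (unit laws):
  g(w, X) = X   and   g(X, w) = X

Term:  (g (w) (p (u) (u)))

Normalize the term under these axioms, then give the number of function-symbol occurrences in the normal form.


1. (g (w) (p (u) (u)))  →  (p (u) (u))
normal form: (p (u) (u))

size = 3


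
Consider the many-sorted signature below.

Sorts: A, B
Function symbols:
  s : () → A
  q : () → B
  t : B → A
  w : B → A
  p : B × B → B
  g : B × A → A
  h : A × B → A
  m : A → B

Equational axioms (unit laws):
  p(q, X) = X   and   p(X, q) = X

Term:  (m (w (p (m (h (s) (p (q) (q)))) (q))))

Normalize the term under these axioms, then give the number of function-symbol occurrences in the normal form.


1. (m (w (p (m (h (s) (p (q) (q)))) (q))))  →  (m (w (m (h (s) (p (q) (q))))))
2. (m (w (m (h (s) (p (q) (q))))))  →  (m (w (m (h (s) (q)))))
normal form: (m (w (m (h (s) (q)))))

size = 6


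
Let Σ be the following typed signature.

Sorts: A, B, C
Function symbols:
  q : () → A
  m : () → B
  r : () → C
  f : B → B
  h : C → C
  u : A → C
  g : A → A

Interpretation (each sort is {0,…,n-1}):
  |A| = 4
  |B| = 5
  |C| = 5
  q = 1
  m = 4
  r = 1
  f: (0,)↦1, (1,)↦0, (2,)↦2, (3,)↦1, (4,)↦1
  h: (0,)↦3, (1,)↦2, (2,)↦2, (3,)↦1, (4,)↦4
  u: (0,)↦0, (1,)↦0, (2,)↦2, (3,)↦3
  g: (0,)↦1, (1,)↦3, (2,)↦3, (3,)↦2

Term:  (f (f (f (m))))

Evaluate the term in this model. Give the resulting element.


value = 1

  m = 4
  (f (m)) = f(4,) = 1
  (f (f (m))) = f(1,) = 0
  (f (f (f (m)))) = f(0,) = 1


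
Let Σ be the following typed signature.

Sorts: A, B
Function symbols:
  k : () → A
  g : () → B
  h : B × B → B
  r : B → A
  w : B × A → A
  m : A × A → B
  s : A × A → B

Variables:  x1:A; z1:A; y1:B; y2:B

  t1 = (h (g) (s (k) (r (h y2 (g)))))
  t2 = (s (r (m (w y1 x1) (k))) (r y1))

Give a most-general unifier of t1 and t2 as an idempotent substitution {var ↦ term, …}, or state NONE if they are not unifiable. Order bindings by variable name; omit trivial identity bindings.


NONE (not unifiable)

head clash or occurs-check failure — not unifiable


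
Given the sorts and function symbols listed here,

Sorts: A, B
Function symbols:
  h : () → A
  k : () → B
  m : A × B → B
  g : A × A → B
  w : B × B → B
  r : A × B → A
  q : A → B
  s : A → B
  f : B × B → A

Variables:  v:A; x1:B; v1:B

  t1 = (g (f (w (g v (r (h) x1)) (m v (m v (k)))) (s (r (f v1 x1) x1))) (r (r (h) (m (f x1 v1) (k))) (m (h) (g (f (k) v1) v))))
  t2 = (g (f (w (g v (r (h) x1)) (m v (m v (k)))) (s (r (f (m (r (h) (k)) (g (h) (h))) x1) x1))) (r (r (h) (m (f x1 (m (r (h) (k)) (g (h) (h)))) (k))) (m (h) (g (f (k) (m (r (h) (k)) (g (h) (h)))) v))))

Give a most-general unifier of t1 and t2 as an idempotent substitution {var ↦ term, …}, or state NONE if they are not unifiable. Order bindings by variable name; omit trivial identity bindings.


{v1 ↦ (m (r (h) (k)) (g (h) (h)))}


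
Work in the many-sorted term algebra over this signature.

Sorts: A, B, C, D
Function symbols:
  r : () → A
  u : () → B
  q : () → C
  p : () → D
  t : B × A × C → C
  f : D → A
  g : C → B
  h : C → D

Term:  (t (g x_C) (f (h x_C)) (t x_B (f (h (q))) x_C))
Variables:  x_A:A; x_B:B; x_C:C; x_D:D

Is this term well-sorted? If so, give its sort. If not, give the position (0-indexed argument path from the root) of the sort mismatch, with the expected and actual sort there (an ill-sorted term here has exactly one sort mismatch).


well-sorted; sort = C

    x_C : C
  (g x_C) : B
      x_C : C
    (h x_C) : D
  (f (h x_C)) : A
    x_B : B
        (q) : C
      (h (q)) : D
    (f (h (q))) : A
    x_C : C
  (t x_B (f (h (q))) x_C) : C
(t (g x_C) (f (h x_C)) (t x_B (f (h (q))) x_C)) : C


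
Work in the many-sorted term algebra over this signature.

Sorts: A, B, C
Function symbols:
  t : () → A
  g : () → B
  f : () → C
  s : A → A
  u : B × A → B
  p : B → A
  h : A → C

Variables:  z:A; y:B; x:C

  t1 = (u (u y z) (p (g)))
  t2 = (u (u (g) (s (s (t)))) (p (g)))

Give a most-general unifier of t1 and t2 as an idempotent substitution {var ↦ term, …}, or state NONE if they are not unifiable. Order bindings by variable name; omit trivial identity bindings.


{y ↦ (g), z ↦ (s (s (t)))}


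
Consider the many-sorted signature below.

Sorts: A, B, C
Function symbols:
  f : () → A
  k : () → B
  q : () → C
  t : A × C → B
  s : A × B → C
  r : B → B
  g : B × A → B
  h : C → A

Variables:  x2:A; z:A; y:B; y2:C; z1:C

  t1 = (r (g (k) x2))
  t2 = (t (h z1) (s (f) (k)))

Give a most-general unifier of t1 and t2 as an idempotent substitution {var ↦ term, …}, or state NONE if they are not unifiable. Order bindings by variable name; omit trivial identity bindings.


NONE (not unifiable)

head clash or occurs-check failure — not unifiable


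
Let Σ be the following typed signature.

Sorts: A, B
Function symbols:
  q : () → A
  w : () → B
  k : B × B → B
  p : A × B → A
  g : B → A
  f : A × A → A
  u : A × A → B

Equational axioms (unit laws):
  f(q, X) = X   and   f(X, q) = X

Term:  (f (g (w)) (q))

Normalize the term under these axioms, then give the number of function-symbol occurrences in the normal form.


size = 2

1. (f (g (w)) (q))  →  (g (w))
normal form: (g (w))


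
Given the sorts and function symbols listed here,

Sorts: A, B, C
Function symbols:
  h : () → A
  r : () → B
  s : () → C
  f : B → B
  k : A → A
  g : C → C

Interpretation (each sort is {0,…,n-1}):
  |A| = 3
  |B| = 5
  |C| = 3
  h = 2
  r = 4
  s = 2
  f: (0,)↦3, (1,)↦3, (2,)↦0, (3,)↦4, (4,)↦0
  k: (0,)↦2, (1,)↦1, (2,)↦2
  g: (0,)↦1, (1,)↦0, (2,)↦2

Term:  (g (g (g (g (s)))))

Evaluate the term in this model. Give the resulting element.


  s = 2
  (g (s)) = g(2,) = 2
  (g (g (s))) = g(2,) = 2
  (g (g (g (s)))) = g(2,) = 2
  (g (g (g (g (s))))) = g(2,) = 2

value = 2


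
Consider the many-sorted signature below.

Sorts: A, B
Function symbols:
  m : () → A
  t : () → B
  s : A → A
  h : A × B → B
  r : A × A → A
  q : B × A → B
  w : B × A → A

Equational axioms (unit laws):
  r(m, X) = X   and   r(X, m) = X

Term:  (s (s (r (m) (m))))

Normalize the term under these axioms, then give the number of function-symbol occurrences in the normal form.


1. (s (s (r (m) (m))))  →  (s (s (m)))
normal form: (s (s (m)))

size = 3


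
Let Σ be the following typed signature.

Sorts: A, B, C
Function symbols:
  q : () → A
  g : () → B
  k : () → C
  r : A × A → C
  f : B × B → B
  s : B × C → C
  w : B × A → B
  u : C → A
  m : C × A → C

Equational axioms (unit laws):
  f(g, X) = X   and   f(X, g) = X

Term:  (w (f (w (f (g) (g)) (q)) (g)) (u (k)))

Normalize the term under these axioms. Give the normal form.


normal form = (w (w (g) (q)) (u (k)))

1. (w (f (w (f (g) (g)) (q)) (g)) (u (k)))  →  (w (w (f (g) (g)) (q)) (u (k)))
2. (w (w (f (g) (g)) (q)) (u (k)))  →  (w (w (g) (q)) (u (k)))


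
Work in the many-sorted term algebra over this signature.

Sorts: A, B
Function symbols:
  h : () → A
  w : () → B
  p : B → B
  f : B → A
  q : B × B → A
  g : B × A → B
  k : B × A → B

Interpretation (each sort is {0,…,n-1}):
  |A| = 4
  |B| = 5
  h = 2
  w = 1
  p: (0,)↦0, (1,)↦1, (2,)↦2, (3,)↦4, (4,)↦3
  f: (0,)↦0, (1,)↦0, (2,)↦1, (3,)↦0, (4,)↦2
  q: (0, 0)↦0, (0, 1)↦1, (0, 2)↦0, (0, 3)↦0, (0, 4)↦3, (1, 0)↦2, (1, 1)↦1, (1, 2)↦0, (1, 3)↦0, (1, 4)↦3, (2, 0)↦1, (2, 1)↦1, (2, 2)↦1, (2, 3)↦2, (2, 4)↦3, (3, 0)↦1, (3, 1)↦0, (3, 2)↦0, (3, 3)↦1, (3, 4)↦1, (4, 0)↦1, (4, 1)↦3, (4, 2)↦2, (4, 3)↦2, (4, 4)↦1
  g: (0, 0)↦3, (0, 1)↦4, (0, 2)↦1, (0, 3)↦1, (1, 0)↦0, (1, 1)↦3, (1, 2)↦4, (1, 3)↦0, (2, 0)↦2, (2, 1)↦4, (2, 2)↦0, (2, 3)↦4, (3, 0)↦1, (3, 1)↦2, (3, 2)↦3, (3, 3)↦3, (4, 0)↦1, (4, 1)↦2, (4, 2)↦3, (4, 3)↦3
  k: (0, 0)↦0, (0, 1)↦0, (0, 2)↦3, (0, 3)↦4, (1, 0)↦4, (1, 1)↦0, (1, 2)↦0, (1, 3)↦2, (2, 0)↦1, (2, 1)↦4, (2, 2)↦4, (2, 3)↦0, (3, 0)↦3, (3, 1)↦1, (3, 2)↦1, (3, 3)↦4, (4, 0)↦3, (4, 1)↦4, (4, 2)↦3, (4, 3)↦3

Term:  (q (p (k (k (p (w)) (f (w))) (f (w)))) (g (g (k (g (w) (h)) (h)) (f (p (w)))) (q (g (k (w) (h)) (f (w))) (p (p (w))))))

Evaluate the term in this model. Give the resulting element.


value = 1

  w = 1
  (p (w)) = p(1,) = 1
  w = 1
  (f (w)) = f(1,) = 0
  (k (p (w)) (f (w))) = k(1, 0) = 4
  w = 1
  (f (w)) = f(1,) = 0
  (k (k (p (w)) (f (w))) (f (w))) = k(4, 0) = 3
  (p (k (k (p (w)) (f (w))) (f (w)))) = p(3,) = 4
  w = 1
  h = 2
  (g (w) (h)) = g(1, 2) = 4
  h = 2
  (k (g (w) (h)) (h)) = k(4, 2) = 3
  w = 1
  (p (w)) = p(1,) = 1
  (f (p (w))) = f(1,) = 0
  (g (k (g (w) (h)) (h)) (f (p (w)))) = g(3, 0) = 1
  w = 1
  h = 2
  (k (w) (h)) = k(1, 2) = 0
  w = 1
  (f (w)) = f(1,) = 0
  (g (k (w) (h)) (f (w))) = g(0, 0) = 3
  w = 1
  (p (w)) = p(1,) = 1
  (p (p (w))) = p(1,) = 1
  (q (g (k (w) (h)) (f (w))) (p (p (w)))) = q(3, 1) = 0
  (g (g (k (g (w) (h)) (h)) (f (p (w)))) (q (g (k (w) (h)) (f (w))) (p (p (w))))) = g(1, 0) = 0
  (q (p (k (k (p (w)) (f (w))) (f (w)))) (g (g (k (g (w) (h)) (h)) (f (p (w)))) (q (g (k (w) (h)) (f (w))) (p (p (w)))))) = q(4, 0) = 1
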